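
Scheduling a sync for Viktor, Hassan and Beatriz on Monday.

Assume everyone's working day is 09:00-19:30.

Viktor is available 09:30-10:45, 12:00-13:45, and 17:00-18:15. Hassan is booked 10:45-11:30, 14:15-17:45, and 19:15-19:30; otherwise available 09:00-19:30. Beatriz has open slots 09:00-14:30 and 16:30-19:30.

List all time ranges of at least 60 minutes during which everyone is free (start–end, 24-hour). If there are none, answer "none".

09:30–10:45, 12:00–13:45

Hassan free within 09:00–19:30: 09:00–10:45, 11:30–14:15, 17:45–19:15.
Viktor ∩ Hassan: 09:30–10:45, 12:00–13:45, 17:45–18:15.
Viktor ∩ Hassan ∩ Beatriz: 09:30–10:45, 12:00–13:45, 17:45–18:15.
Windows ≥ 60 min: 09:30–10:45, 12:00–13:45.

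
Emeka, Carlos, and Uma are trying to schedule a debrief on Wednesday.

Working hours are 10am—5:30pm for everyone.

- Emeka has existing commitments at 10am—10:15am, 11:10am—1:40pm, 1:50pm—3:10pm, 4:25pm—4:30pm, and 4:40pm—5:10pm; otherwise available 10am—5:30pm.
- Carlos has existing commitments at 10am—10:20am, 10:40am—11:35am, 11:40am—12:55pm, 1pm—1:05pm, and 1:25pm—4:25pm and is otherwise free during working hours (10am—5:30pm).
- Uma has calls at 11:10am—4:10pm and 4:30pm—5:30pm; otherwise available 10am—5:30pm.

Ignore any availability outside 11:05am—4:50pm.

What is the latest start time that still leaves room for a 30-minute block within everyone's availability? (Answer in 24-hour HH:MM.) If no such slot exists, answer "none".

none

Emeka free within 10:00–17:30: 10:15–11:10, 13:40–13:50, 15:10–16:25, 16:30–16:40, 17:10–17:30.
Carlos free within 10:00–17:30: 10:20–10:40, 11:35–11:40, 12:55–13:00, 13:05–13:25, 16:25–17:30.
Uma free within 10:00–17:30: 10:00–11:10, 16:10–16:30.
Emeka ∩ Carlos: 10:20–10:40, 16:30–16:40, 17:10–17:30.
Emeka ∩ Carlos ∩ Uma: 10:20–10:40.
Restricted to 11:05–16:50: (none).
Windows ≥ 30 min: (none).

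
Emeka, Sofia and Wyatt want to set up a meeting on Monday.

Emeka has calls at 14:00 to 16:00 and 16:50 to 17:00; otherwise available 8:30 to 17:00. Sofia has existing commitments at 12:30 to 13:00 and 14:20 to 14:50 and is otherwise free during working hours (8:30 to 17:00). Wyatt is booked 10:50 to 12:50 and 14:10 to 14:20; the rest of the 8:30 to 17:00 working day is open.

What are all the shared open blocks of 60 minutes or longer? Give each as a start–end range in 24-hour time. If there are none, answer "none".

08:30–10:50, 13:00–14:00

Emeka free within 08:30–17:00: 08:30–14:00, 16:00–16:50.
Sofia free within 08:30–17:00: 08:30–12:30, 13:00–14:20, 14:50–17:00.
Wyatt free within 08:30–17:00: 08:30–10:50, 12:50–14:10, 14:20–17:00.
Emeka ∩ Sofia: 08:30–12:30, 13:00–14:00, 16:00–16:50.
Emeka ∩ Sofia ∩ Wyatt: 08:30–10:50, 13:00–14:00, 16:00–16:50.
Windows ≥ 60 min: 08:30–10:50, 13:00–14:00.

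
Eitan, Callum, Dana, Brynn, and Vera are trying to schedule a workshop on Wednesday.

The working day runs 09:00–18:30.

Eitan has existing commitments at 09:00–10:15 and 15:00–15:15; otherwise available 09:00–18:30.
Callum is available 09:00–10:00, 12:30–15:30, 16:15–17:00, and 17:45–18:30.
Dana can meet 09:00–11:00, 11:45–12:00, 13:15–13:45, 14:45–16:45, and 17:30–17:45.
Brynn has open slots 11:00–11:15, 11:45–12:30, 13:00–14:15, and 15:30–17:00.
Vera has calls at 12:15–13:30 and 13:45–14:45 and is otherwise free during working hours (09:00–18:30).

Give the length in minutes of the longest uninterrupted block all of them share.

Eitan free within 09:00–18:30: 10:15–15:00, 15:15–18:30.
Vera free within 09:00–18:30: 09:00–12:15, 13:30–13:45, 14:45–18:30.
Eitan ∩ Callum: 12:30–15:00, 15:15–15:30, 16:15–17:00, 17:45–18:30.
Eitan ∩ Callum ∩ Dana: 13:15–13:45, 14:45–15:00, 15:15–15:30, 16:15–16:45.
Eitan ∩ Callum ∩ Dana ∩ Brynn: 13:15–13:45, 16:15–16:45.
Eitan ∩ Callum ∩ Dana ∩ Brynn ∩ Vera: 13:30–13:45, 16:15–16:45.
Common window lengths: 15, 30 min; longest is 30.

30 minutes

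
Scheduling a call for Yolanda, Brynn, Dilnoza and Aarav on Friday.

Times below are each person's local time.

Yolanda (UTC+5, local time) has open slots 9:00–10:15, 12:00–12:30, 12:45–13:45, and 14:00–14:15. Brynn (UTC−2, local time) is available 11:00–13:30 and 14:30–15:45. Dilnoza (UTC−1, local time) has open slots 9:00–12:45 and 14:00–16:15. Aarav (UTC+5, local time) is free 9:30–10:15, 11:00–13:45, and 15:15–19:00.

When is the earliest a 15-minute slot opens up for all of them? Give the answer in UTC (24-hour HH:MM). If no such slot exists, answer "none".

Yolanda → UTC: 04:00–05:15, 07:00–07:30, 07:45–08:45, 09:00–09:15.
Brynn → UTC: 13:00–15:30, 16:30–17:45.
Dilnoza → UTC: 10:00–13:45, 15:00–17:15.
Aarav → UTC: 04:30–05:15, 06:00–08:45, 10:15–14:00.
Yolanda ∩ Brynn: (none).
Yolanda ∩ Brynn ∩ Dilnoza: (none).
Yolanda ∩ Brynn ∩ Dilnoza ∩ Aarav: (none).
Windows ≥ 15 min: (none).

none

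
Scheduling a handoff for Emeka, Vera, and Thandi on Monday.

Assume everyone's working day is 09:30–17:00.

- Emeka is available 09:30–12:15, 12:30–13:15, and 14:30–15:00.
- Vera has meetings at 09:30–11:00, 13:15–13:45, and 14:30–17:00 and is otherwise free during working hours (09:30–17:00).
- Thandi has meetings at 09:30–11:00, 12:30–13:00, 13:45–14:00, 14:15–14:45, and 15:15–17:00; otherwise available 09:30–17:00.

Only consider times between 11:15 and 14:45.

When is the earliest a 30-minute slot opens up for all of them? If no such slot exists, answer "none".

Vera free within 09:30–17:00: 11:00–13:15, 13:45–14:30.
Thandi free within 09:30–17:00: 11:00–12:30, 13:00–13:45, 14:00–14:15, 14:45–15:15.
Emeka ∩ Vera: 11:00–12:15, 12:30–13:15.
Emeka ∩ Vera ∩ Thandi: 11:00–12:15, 13:00–13:15.
Restricted to 11:15–14:45: 11:15–12:15, 13:00–13:15.
Windows ≥ 30 min: 11:15–12:15.
Earliest such window starts at 11:15.

11:15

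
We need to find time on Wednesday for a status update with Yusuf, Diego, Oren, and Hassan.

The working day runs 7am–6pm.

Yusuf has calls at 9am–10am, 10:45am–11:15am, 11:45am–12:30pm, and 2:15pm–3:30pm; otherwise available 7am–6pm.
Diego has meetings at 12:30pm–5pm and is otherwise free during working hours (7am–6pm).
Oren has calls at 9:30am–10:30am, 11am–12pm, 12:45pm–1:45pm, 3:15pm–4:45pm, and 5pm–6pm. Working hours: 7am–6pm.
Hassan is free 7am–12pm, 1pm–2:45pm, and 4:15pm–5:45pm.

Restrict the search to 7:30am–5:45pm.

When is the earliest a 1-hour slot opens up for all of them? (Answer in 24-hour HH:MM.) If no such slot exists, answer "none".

Yusuf free within 07:00–18:00: 07:00–09:00, 10:00–10:45, 11:15–11:45, 12:30–14:15, 15:30–18:00.
Diego free within 07:00–18:00: 07:00–12:30, 17:00–18:00.
Oren free within 07:00–18:00: 07:00–09:30, 10:30–11:00, 12:00–12:45, 13:45–15:15, 16:45–17:00.
Yusuf ∩ Diego: 07:00–09:00, 10:00–10:45, 11:15–11:45, 17:00–18:00.
Yusuf ∩ Diego ∩ Oren: 07:00–09:00, 10:30–10:45.
Yusuf ∩ Diego ∩ Oren ∩ Hassan: 07:00–09:00, 10:30–10:45.
Restricted to 07:30–17:45: 07:30–09:00, 10:30–10:45.
Windows ≥ 60 min: 07:30–09:00.
Earliest such window starts at 07:30.

07:30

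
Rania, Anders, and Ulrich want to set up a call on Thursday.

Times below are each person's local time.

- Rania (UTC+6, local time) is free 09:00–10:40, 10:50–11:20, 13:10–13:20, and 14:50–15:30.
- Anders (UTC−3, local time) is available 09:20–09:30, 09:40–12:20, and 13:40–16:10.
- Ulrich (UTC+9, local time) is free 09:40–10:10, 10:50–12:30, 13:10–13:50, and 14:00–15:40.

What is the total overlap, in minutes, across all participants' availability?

Rania → UTC: 03:00–04:40, 04:50–05:20, 07:10–07:20, 08:50–09:30.
Anders → UTC: 12:20–12:30, 12:40–15:20, 16:40–19:10.
Ulrich → UTC: 00:40–01:10, 01:50–03:30, 04:10–04:50, 05:00–06:40.
Rania ∩ Anders: (none).
Rania ∩ Anders ∩ Ulrich: (none).
Total common minutes: 0.

0 minutes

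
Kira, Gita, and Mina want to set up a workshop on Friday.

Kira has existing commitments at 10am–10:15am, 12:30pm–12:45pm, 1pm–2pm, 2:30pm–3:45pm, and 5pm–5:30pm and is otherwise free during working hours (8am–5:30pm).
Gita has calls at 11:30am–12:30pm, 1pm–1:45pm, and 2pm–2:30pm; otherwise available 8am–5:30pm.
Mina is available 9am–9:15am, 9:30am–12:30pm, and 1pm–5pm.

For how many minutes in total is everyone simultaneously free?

Kira free within 08:00–17:30: 08:00–10:00, 10:15–12:30, 12:45–13:00, 14:00–14:30, 15:45–17:00.
Gita free within 08:00–17:30: 08:00–11:30, 12:30–13:00, 13:45–14:00, 14:30–17:30.
Kira ∩ Gita: 08:00–10:00, 10:15–11:30, 12:45–13:00, 15:45–17:00.
Kira ∩ Gita ∩ Mina: 09:00–09:15, 09:30–10:00, 10:15–11:30, 15:45–17:00.
Total common minutes: 15 + 30 + 75 + 75 = 195.

195 minutes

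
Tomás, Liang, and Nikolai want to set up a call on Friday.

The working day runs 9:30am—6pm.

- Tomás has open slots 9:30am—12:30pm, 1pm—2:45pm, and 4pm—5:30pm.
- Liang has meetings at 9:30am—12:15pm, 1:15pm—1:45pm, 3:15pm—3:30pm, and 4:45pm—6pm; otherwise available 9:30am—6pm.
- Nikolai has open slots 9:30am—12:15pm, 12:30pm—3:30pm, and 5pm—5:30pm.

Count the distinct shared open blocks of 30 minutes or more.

1

Liang free within 09:30–18:00: 12:15–13:15, 13:45–15:15, 15:30–16:45.
Tomás ∩ Liang: 12:15–12:30, 13:00–13:15, 13:45–14:45, 16:00–16:45.
Tomás ∩ Liang ∩ Nikolai: 13:00–13:15, 13:45–14:45.
Windows ≥ 30 min: 13:45–14:45.
That's 1 window.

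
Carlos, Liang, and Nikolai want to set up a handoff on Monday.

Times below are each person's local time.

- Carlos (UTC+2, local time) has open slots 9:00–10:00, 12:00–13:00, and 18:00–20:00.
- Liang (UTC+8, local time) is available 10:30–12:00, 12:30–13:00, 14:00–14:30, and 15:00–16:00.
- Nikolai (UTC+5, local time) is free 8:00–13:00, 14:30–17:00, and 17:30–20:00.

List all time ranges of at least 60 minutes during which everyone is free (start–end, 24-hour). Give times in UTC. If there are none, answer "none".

07:00–08:00

Carlos → UTC: 07:00–08:00, 10:00–11:00, 16:00–18:00.
Liang → UTC: 02:30–04:00, 04:30–05:00, 06:00–06:30, 07:00–08:00.
Nikolai → UTC: 03:00–08:00, 09:30–12:00, 12:30–15:00.
Carlos ∩ Liang: 07:00–08:00.
Carlos ∩ Liang ∩ Nikolai: 07:00–08:00.
Windows ≥ 60 min: 07:00–08:00.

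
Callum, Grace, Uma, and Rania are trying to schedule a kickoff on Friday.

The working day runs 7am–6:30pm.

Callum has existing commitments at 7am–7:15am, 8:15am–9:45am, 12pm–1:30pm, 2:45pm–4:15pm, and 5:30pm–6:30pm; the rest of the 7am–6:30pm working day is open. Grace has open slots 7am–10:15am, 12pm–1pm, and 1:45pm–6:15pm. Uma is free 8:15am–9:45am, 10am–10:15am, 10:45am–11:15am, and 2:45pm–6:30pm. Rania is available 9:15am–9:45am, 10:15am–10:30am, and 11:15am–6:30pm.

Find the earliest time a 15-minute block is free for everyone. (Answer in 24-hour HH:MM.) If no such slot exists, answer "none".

16:15

Callum free within 07:00–18:30: 07:15–08:15, 09:45–12:00, 13:30–14:45, 16:15–17:30.
Callum ∩ Grace: 07:15–08:15, 09:45–10:15, 13:45–14:45, 16:15–17:30.
Callum ∩ Grace ∩ Uma: 10:00–10:15, 16:15–17:30.
Callum ∩ Grace ∩ Uma ∩ Rania: 16:15–17:30.
Windows ≥ 15 min: 16:15–17:30.
Earliest such window starts at 16:15.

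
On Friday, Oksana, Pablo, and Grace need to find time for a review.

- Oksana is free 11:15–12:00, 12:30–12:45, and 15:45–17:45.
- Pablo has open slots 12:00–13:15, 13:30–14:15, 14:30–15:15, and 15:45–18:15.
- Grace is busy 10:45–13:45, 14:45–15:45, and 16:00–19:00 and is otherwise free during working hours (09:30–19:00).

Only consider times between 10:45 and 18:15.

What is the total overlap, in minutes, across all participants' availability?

15 minutes

Grace free within 09:30–19:00: 09:30–10:45, 13:45–14:45, 15:45–16:00.
Oksana ∩ Pablo: 12:30–12:45, 15:45–17:45.
Oksana ∩ Pablo ∩ Grace: 15:45–16:00.
Restricted to 10:45–18:15: 15:45–16:00.
Total common minutes: 15.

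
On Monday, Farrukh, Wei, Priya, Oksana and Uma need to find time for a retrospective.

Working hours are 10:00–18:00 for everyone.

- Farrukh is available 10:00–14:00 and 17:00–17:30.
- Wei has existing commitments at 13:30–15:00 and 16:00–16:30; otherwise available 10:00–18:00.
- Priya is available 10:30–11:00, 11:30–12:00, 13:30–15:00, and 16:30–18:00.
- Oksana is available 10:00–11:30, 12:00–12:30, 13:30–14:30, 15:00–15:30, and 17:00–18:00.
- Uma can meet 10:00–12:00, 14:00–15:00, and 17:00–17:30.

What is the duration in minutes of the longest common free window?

30 minutes

Wei free within 10:00–18:00: 10:00–13:30, 15:00–16:00, 16:30–18:00.
Farrukh ∩ Wei: 10:00–13:30, 17:00–17:30.
Farrukh ∩ Wei ∩ Priya: 10:30–11:00, 11:30–12:00, 17:00–17:30.
Farrukh ∩ Wei ∩ Priya ∩ Oksana: 10:30–11:00, 17:00–17:30.
Farrukh ∩ Wei ∩ Priya ∩ Oksana ∩ Uma: 10:30–11:00, 17:00–17:30.
Common window lengths: 30, 30 min; longest is 30.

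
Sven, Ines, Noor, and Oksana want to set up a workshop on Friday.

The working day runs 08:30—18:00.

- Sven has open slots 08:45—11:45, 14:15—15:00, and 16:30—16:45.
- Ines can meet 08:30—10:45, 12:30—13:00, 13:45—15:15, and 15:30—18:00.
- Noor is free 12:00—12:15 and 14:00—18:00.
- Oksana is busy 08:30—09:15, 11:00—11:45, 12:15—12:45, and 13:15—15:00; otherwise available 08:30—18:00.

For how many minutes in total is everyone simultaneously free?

15 minutes

Oksana free within 08:30–18:00: 09:15–11:00, 11:45–12:15, 12:45–13:15, 15:00–18:00.
Sven ∩ Ines: 08:45–10:45, 14:15–15:00, 16:30–16:45.
Sven ∩ Ines ∩ Noor: 14:15–15:00, 16:30–16:45.
Sven ∩ Ines ∩ Noor ∩ Oksana: 16:30–16:45.
Total common minutes: 15.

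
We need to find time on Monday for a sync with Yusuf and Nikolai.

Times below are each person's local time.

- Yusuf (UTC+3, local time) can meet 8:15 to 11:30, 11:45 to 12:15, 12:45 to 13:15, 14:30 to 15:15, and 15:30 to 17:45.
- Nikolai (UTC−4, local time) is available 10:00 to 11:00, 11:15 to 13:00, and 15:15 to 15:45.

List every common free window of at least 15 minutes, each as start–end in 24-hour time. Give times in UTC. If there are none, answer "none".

14:00–14:45

Yusuf → UTC: 05:15–08:30, 08:45–09:15, 09:45–10:15, 11:30–12:15, 12:30–14:45.
Nikolai → UTC: 14:00–15:00, 15:15–17:00, 19:15–19:45.
Yusuf ∩ Nikolai: 14:00–14:45.
Windows ≥ 15 min: 14:00–14:45.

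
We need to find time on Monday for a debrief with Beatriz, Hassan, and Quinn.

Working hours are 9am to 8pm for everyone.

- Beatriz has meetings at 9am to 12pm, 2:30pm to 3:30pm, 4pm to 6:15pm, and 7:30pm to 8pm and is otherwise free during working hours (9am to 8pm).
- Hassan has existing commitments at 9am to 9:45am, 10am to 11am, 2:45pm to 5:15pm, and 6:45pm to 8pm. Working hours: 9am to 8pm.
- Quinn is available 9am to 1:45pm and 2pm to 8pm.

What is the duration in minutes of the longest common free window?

105 minutes

Beatriz free within 09:00–20:00: 12:00–14:30, 15:30–16:00, 18:15–19:30.
Hassan free within 09:00–20:00: 09:45–10:00, 11:00–14:45, 17:15–18:45.
Beatriz ∩ Hassan: 12:00–14:30, 18:15–18:45.
Beatriz ∩ Hassan ∩ Quinn: 12:00–13:45, 14:00–14:30, 18:15–18:45.
Common window lengths: 105, 30, 30 min; longest is 105.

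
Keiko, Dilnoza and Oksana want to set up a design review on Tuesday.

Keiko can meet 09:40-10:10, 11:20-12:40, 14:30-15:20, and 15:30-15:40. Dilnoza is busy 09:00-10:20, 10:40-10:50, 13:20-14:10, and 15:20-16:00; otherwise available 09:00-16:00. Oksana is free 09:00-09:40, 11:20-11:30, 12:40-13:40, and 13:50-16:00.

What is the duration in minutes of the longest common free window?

50 minutes

Dilnoza free within 09:00–16:00: 10:20–10:40, 10:50–13:20, 14:10–15:20.
Keiko ∩ Dilnoza: 11:20–12:40, 14:30–15:20.
Keiko ∩ Dilnoza ∩ Oksana: 11:20–11:30, 14:30–15:20.
Common window lengths: 10, 50 min; longest is 50.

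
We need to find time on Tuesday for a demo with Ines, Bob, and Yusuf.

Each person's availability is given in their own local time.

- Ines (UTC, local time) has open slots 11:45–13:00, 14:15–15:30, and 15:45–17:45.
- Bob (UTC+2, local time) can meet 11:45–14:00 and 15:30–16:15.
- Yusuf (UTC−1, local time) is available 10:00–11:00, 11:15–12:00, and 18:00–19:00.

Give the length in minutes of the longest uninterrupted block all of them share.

Ines → UTC: 11:45–13:00, 14:15–15:30, 15:45–17:45.
Bob → UTC: 09:45–12:00, 13:30–14:15.
Yusuf → UTC: 11:00–12:00, 12:15–13:00, 19:00–20:00.
Ines ∩ Bob: 11:45–12:00.
Ines ∩ Bob ∩ Yusuf: 11:45–12:00.
Single common window of 15 minutes.

15 minutes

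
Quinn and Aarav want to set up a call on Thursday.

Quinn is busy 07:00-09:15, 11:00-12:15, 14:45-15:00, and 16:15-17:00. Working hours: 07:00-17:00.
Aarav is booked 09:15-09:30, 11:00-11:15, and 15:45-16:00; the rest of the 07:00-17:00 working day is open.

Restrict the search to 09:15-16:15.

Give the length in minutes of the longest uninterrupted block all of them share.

150 minutes

Quinn free within 07:00–17:00: 09:15–11:00, 12:15–14:45, 15:00–16:15.
Aarav free within 07:00–17:00: 07:00–09:15, 09:30–11:00, 11:15–15:45, 16:00–17:00.
Quinn ∩ Aarav: 09:30–11:00, 12:15–14:45, 15:00–15:45, 16:00–16:15.
Restricted to 09:15–16:15: 09:30–11:00, 12:15–14:45, 15:00–15:45, 16:00–16:15.
Common window lengths: 90, 150, 45, 15 min; longest is 150.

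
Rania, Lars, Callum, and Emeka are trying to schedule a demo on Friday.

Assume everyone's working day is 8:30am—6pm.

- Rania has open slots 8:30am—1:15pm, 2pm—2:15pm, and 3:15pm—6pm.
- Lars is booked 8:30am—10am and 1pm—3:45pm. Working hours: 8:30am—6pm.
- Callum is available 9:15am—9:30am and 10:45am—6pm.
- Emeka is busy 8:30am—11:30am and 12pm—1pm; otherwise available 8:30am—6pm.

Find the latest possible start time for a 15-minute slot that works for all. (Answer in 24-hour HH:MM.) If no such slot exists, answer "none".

17:45

Lars free within 08:30–18:00: 10:00–13:00, 15:45–18:00.
Emeka free within 08:30–18:00: 11:30–12:00, 13:00–18:00.
Rania ∩ Lars: 10:00–13:00, 15:45–18:00.
Rania ∩ Lars ∩ Callum: 10:45–13:00, 15:45–18:00.
Rania ∩ Lars ∩ Callum ∩ Emeka: 11:30–12:00, 15:45–18:00.
Windows ≥ 15 min: 11:30–12:00, 15:45–18:00.
Latest start in the last window 15:45–18:00 is 18:00 − 15 min = 17:45.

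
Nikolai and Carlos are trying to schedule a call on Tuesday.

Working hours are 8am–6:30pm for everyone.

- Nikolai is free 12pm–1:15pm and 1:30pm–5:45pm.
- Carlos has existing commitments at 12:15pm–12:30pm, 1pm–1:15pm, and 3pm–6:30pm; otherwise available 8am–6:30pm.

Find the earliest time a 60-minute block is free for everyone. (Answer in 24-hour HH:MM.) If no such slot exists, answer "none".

13:30

Carlos free within 08:00–18:30: 08:00–12:15, 12:30–13:00, 13:15–15:00.
Nikolai ∩ Carlos: 12:00–12:15, 12:30–13:00, 13:30–15:00.
Windows ≥ 60 min: 13:30–15:00.
Earliest such window starts at 13:30.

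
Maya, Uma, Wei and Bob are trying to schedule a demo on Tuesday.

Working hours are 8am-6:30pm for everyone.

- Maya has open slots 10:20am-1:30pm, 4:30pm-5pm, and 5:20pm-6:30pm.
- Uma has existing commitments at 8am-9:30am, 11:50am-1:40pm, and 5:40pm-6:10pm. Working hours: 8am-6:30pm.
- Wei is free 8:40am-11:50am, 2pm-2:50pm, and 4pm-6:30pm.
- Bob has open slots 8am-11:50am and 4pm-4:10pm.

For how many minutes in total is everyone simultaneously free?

Uma free within 08:00–18:30: 09:30–11:50, 13:40–17:40, 18:10–18:30.
Maya ∩ Uma: 10:20–11:50, 16:30–17:00, 17:20–17:40, 18:10–18:30.
Maya ∩ Uma ∩ Wei: 10:20–11:50, 16:30–17:00, 17:20–17:40, 18:10–18:30.
Maya ∩ Uma ∩ Wei ∩ Bob: 10:20–11:50.
Total common minutes: 90.

90 minutes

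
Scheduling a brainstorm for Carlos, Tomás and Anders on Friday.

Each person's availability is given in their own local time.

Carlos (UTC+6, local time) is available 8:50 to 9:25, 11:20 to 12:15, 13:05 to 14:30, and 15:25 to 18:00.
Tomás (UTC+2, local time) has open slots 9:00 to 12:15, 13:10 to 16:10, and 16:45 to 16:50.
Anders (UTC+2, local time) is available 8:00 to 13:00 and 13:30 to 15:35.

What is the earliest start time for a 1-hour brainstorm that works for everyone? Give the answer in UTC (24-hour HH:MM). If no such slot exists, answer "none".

07:05

Carlos → UTC: 02:50–03:25, 05:20–06:15, 07:05–08:30, 09:25–12:00.
Tomás → UTC: 07:00–10:15, 11:10–14:10, 14:45–14:50.
Anders → UTC: 06:00–11:00, 11:30–13:35.
Carlos ∩ Tomás: 07:05–08:30, 09:25–10:15, 11:10–12:00.
Carlos ∩ Tomás ∩ Anders: 07:05–08:30, 09:25–10:15, 11:30–12:00.
Windows ≥ 60 min: 07:05–08:30.
Earliest such window starts at 07:05.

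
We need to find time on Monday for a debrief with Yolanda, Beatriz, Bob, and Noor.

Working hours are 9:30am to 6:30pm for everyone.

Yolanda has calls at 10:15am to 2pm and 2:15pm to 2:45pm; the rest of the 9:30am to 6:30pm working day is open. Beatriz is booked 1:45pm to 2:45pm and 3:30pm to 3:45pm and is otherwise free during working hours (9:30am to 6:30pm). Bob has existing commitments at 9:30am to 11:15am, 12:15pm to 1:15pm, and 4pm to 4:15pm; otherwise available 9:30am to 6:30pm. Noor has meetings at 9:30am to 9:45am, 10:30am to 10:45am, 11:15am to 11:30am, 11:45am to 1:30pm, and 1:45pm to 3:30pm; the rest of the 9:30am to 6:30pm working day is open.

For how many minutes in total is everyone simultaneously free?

150 minutes

Yolanda free within 09:30–18:30: 09:30–10:15, 14:00–14:15, 14:45–18:30.
Beatriz free within 09:30–18:30: 09:30–13:45, 14:45–15:30, 15:45–18:30.
Bob free within 09:30–18:30: 11:15–12:15, 13:15–16:00, 16:15–18:30.
Noor free within 09:30–18:30: 09:45–10:30, 10:45–11:15, 11:30–11:45, 13:30–13:45, 15:30–18:30.
Yolanda ∩ Beatriz: 09:30–10:15, 14:45–15:30, 15:45–18:30.
Yolanda ∩ Beatriz ∩ Bob: 14:45–15:30, 15:45–16:00, 16:15–18:30.
Yolanda ∩ Beatriz ∩ Bob ∩ Noor: 15:45–16:00, 16:15–18:30.
Total common minutes: 15 + 135 = 150.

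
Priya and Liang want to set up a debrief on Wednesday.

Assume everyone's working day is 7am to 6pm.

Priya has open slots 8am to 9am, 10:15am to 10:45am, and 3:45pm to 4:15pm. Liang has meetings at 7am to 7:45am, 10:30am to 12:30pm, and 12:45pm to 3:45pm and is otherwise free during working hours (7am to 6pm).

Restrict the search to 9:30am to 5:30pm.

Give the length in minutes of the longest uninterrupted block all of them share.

Liang free within 07:00–18:00: 07:45–10:30, 12:30–12:45, 15:45–18:00.
Priya ∩ Liang: 08:00–09:00, 10:15–10:30, 15:45–16:15.
Restricted to 09:30–17:30: 10:15–10:30, 15:45–16:15.
Common window lengths: 15, 30 min; longest is 30.

30 minutes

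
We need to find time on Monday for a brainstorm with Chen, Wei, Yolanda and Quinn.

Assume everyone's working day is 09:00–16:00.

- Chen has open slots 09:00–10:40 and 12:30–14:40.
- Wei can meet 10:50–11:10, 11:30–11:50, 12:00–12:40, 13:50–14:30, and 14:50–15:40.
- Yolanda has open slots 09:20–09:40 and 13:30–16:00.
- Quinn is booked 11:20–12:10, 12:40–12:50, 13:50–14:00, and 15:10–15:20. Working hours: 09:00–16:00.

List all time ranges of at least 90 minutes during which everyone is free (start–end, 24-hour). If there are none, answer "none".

Quinn free within 09:00–16:00: 09:00–11:20, 12:10–12:40, 12:50–13:50, 14:00–15:10, 15:20–16:00.
Chen ∩ Wei: 12:30–12:40, 13:50–14:30.
Chen ∩ Wei ∩ Yolanda: 13:50–14:30.
Chen ∩ Wei ∩ Yolanda ∩ Quinn: 14:00–14:30.
Windows ≥ 90 min: (none).

none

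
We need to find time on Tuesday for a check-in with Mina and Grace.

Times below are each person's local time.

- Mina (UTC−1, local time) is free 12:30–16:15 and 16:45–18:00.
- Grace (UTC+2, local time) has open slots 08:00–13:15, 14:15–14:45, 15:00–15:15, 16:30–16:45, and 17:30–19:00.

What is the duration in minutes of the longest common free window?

Mina → UTC: 13:30–17:15, 17:45–19:00.
Grace → UTC: 06:00–11:15, 12:15–12:45, 13:00–13:15, 14:30–14:45, 15:30–17:00.
Mina ∩ Grace: 14:30–14:45, 15:30–17:00.
Common window lengths: 15, 90 min; longest is 90.

90 minutes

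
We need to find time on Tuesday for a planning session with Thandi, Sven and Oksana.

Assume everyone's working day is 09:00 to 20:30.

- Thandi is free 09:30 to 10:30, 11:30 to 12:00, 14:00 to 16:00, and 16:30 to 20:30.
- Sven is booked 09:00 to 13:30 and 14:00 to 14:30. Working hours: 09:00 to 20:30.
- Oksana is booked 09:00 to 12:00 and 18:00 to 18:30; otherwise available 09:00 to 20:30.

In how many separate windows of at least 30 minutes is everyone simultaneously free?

3

Sven free within 09:00–20:30: 13:30–14:00, 14:30–20:30.
Oksana free within 09:00–20:30: 12:00–18:00, 18:30–20:30.
Thandi ∩ Sven: 14:30–16:00, 16:30–20:30.
Thandi ∩ Sven ∩ Oksana: 14:30–16:00, 16:30–18:00, 18:30–20:30.
Windows ≥ 30 min: 14:30–16:00, 16:30–18:00, 18:30–20:30.
That's 3 windows.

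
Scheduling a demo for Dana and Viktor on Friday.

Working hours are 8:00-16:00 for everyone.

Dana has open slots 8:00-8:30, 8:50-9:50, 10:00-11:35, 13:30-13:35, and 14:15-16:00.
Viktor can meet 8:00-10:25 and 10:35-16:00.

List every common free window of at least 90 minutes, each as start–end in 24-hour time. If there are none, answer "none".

Dana ∩ Viktor: 08:00–08:30, 08:50–09:50, 10:00–10:25, 10:35–11:35, 13:30–13:35, 14:15–16:00.
Windows ≥ 90 min: 14:15–16:00.

14:15–16:00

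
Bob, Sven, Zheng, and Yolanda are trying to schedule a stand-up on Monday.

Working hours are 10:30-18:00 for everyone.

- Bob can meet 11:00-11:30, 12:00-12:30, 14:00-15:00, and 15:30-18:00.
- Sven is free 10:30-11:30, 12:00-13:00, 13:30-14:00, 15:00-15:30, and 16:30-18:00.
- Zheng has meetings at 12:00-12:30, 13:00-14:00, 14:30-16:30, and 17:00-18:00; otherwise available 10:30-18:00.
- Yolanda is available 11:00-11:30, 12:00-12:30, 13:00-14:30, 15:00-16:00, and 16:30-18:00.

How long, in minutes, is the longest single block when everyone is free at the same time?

Zheng free within 10:30–18:00: 10:30–12:00, 12:30–13:00, 14:00–14:30, 16:30–17:00.
Bob ∩ Sven: 11:00–11:30, 12:00–12:30, 16:30–18:00.
Bob ∩ Sven ∩ Zheng: 11:00–11:30, 16:30–17:00.
Bob ∩ Sven ∩ Zheng ∩ Yolanda: 11:00–11:30, 16:30–17:00.
Common window lengths: 30, 30 min; longest is 30.

30 minutes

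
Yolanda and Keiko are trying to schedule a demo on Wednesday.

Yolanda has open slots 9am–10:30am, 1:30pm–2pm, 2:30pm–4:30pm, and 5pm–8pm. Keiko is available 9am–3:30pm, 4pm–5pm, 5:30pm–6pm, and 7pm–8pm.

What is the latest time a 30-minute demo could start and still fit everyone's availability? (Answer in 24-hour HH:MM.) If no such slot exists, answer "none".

Yolanda ∩ Keiko: 09:00–10:30, 13:30–14:00, 14:30–15:30, 16:00–16:30, 17:30–18:00, 19:00–20:00.
Windows ≥ 30 min: 09:00–10:30, 13:30–14:00, 14:30–15:30, 16:00–16:30, 17:30–18:00, 19:00–20:00.
Latest start in the last window 19:00–20:00 is 20:00 − 30 min = 19:30.

19:30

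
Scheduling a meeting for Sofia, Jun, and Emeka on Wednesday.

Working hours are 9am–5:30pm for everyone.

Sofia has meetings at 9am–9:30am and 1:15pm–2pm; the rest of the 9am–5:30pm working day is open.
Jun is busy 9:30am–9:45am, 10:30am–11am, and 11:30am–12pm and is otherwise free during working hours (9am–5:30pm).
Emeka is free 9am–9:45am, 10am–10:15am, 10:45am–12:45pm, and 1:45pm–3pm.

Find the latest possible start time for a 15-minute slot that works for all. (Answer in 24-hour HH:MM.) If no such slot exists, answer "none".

14:45

Sofia free within 09:00–17:30: 09:30–13:15, 14:00–17:30.
Jun free within 09:00–17:30: 09:00–09:30, 09:45–10:30, 11:00–11:30, 12:00–17:30.
Sofia ∩ Jun: 09:45–10:30, 11:00–11:30, 12:00–13:15, 14:00–17:30.
Sofia ∩ Jun ∩ Emeka: 10:00–10:15, 11:00–11:30, 12:00–12:45, 14:00–15:00.
Windows ≥ 15 min: 10:00–10:15, 11:00–11:30, 12:00–12:45, 14:00–15:00.
Latest start in the last window 14:00–15:00 is 15:00 − 15 min = 14:45.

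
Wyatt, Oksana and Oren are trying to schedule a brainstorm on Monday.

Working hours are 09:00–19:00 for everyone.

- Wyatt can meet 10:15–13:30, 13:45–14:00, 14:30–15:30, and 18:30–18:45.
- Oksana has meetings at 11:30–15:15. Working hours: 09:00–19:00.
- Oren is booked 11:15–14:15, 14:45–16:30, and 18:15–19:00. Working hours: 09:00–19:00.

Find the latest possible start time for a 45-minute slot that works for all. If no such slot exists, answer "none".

Oksana free within 09:00–19:00: 09:00–11:30, 15:15–19:00.
Oren free within 09:00–19:00: 09:00–11:15, 14:15–14:45, 16:30–18:15.
Wyatt ∩ Oksana: 10:15–11:30, 15:15–15:30, 18:30–18:45.
Wyatt ∩ Oksana ∩ Oren: 10:15–11:15.
Windows ≥ 45 min: 10:15–11:15.
Latest start in the last window 10:15–11:15 is 11:15 − 45 min = 10:30.

10:30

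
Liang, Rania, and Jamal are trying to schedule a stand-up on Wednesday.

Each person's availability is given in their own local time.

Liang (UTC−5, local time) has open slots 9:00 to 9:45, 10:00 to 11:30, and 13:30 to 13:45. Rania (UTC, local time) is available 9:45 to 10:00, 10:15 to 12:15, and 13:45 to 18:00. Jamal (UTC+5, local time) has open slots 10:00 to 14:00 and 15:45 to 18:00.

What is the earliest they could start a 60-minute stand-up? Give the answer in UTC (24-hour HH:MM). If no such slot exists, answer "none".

Liang → UTC: 14:00–14:45, 15:00–16:30, 18:30–18:45.
Rania → UTC: 09:45–10:00, 10:15–12:15, 13:45–18:00.
Jamal → UTC: 05:00–09:00, 10:45–13:00.
Liang ∩ Rania: 14:00–14:45, 15:00–16:30.
Liang ∩ Rania ∩ Jamal: (none).
Windows ≥ 60 min: (none).

none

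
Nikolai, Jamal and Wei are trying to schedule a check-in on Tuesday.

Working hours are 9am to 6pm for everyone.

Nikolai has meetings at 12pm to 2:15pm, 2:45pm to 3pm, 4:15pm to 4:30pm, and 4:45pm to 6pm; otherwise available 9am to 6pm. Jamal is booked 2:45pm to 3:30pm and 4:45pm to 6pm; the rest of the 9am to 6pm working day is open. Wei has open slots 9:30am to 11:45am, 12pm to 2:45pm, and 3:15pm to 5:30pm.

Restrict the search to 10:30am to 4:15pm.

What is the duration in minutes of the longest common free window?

Nikolai free within 09:00–18:00: 09:00–12:00, 14:15–14:45, 15:00–16:15, 16:30–16:45.
Jamal free within 09:00–18:00: 09:00–14:45, 15:30–16:45.
Nikolai ∩ Jamal: 09:00–12:00, 14:15–14:45, 15:30–16:15, 16:30–16:45.
Nikolai ∩ Jamal ∩ Wei: 09:30–11:45, 14:15–14:45, 15:30–16:15, 16:30–16:45.
Restricted to 10:30–16:15: 10:30–11:45, 14:15–14:45, 15:30–16:15.
Common window lengths: 75, 30, 45 min; longest is 75.

75 minutes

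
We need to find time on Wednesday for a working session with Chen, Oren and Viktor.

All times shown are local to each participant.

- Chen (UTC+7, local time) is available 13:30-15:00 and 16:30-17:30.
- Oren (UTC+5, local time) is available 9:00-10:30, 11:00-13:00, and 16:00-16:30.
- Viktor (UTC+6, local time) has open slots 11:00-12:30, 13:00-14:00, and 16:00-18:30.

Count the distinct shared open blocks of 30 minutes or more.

1

Chen → UTC: 06:30–08:00, 09:30–10:30.
Oren → UTC: 04:00–05:30, 06:00–08:00, 11:00–11:30.
Viktor → UTC: 05:00–06:30, 07:00–08:00, 10:00–12:30.
Chen ∩ Oren: 06:30–08:00.
Chen ∩ Oren ∩ Viktor: 07:00–08:00.
Windows ≥ 30 min: 07:00–08:00.
That's 1 window.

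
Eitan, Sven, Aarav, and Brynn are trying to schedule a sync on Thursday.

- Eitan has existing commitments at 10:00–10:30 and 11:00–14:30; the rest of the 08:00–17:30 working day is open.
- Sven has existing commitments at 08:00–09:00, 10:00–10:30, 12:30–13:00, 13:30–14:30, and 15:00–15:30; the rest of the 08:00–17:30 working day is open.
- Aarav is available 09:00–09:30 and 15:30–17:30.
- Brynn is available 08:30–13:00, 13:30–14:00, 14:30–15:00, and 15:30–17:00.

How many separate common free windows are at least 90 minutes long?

Eitan free within 08:00–17:30: 08:00–10:00, 10:30–11:00, 14:30–17:30.
Sven free within 08:00–17:30: 09:00–10:00, 10:30–12:30, 13:00–13:30, 14:30–15:00, 15:30–17:30.
Eitan ∩ Sven: 09:00–10:00, 10:30–11:00, 14:30–15:00, 15:30–17:30.
Eitan ∩ Sven ∩ Aarav: 09:00–09:30, 15:30–17:30.
Eitan ∩ Sven ∩ Aarav ∩ Brynn: 09:00–09:30, 15:30–17:00.
Windows ≥ 90 min: 15:30–17:00.
That's 1 window.

1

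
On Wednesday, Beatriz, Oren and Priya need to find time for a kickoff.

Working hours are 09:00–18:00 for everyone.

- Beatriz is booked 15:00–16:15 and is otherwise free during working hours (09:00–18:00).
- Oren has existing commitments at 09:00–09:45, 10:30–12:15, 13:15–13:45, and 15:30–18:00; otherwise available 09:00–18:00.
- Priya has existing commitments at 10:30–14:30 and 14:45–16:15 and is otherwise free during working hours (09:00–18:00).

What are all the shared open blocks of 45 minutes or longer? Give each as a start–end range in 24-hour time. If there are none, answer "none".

Beatriz free within 09:00–18:00: 09:00–15:00, 16:15–18:00.
Oren free within 09:00–18:00: 09:45–10:30, 12:15–13:15, 13:45–15:30.
Priya free within 09:00–18:00: 09:00–10:30, 14:30–14:45, 16:15–18:00.
Beatriz ∩ Oren: 09:45–10:30, 12:15–13:15, 13:45–15:00.
Beatriz ∩ Oren ∩ Priya: 09:45–10:30, 14:30–14:45.
Windows ≥ 45 min: 09:45–10:30.

09:45–10:30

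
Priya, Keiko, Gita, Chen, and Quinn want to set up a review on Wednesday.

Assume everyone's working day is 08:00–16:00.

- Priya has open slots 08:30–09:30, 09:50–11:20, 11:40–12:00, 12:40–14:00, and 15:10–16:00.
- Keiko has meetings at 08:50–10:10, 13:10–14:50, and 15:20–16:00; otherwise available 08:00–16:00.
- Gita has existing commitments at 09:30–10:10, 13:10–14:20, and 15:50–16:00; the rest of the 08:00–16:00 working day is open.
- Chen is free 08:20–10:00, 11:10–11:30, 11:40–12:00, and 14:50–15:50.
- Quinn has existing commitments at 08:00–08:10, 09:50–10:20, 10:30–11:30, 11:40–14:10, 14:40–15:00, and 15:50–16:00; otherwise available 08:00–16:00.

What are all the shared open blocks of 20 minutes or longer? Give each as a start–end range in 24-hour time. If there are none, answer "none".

Keiko free within 08:00–16:00: 08:00–08:50, 10:10–13:10, 14:50–15:20.
Gita free within 08:00–16:00: 08:00–09:30, 10:10–13:10, 14:20–15:50.
Quinn free within 08:00–16:00: 08:10–09:50, 10:20–10:30, 11:30–11:40, 14:10–14:40, 15:00–15:50.
Priya ∩ Keiko: 08:30–08:50, 10:10–11:20, 11:40–12:00, 12:40–13:10, 15:10–15:20.
Priya ∩ Keiko ∩ Gita: 08:30–08:50, 10:10–11:20, 11:40–12:00, 12:40–13:10, 15:10–15:20.
Priya ∩ Keiko ∩ Gita ∩ Chen: 08:30–08:50, 11:10–11:20, 11:40–12:00, 15:10–15:20.
Priya ∩ Keiko ∩ Gita ∩ Chen ∩ Quinn: 08:30–08:50, 15:10–15:20.
Windows ≥ 20 min: 08:30–08:50.

08:30–08:50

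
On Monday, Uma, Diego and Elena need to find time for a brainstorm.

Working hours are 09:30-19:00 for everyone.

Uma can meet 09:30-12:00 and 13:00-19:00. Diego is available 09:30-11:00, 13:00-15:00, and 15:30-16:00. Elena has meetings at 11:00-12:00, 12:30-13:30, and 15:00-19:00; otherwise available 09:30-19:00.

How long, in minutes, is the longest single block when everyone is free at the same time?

90 minutes

Elena free within 09:30–19:00: 09:30–11:00, 12:00–12:30, 13:30–15:00.
Uma ∩ Diego: 09:30–11:00, 13:00–15:00, 15:30–16:00.
Uma ∩ Diego ∩ Elena: 09:30–11:00, 13:30–15:00.
Common window lengths: 90, 90 min; longest is 90.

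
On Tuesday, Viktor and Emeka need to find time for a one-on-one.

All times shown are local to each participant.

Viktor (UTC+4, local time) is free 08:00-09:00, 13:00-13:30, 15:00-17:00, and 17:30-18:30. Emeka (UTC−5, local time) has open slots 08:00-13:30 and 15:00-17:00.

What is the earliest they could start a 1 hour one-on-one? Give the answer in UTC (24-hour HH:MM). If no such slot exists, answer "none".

Viktor → UTC: 04:00–05:00, 09:00–09:30, 11:00–13:00, 13:30–14:30.
Emeka → UTC: 13:00–18:30, 20:00–22:00.
Viktor ∩ Emeka: 13:30–14:30.
Windows ≥ 60 min: 13:30–14:30.
Earliest such window starts at 13:30.

13:30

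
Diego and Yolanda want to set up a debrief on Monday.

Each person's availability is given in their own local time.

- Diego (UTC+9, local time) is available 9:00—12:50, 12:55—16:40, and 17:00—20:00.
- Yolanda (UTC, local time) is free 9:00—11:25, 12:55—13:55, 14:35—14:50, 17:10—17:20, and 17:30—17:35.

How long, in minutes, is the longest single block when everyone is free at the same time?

120 minutes

Diego → UTC: 00:00–03:50, 03:55–07:40, 08:00–11:00.
Yolanda → UTC: 09:00–11:25, 12:55–13:55, 14:35–14:50, 17:10–17:20, 17:30–17:35.
Diego ∩ Yolanda: 09:00–11:00.
Single common window of 120 minutes.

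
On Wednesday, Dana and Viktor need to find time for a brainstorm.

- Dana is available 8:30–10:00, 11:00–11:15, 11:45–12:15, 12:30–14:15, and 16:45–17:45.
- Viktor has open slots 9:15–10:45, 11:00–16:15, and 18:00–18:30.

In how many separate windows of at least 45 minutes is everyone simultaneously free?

2

Dana ∩ Viktor: 09:15–10:00, 11:00–11:15, 11:45–12:15, 12:30–14:15.
Windows ≥ 45 min: 09:15–10:00, 12:30–14:15.
That's 2 windows.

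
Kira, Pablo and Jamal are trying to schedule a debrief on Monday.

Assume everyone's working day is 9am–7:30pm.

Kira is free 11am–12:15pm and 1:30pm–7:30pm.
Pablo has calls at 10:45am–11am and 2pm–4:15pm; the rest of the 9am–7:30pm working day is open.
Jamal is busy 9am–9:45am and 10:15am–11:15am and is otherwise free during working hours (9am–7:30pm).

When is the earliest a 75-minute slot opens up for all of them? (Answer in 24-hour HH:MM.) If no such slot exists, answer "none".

Pablo free within 09:00–19:30: 09:00–10:45, 11:00–14:00, 16:15–19:30.
Jamal free within 09:00–19:30: 09:45–10:15, 11:15–19:30.
Kira ∩ Pablo: 11:00–12:15, 13:30–14:00, 16:15–19:30.
Kira ∩ Pablo ∩ Jamal: 11:15–12:15, 13:30–14:00, 16:15–19:30.
Windows ≥ 75 min: 16:15–19:30.
Earliest such window starts at 16:15.

16:15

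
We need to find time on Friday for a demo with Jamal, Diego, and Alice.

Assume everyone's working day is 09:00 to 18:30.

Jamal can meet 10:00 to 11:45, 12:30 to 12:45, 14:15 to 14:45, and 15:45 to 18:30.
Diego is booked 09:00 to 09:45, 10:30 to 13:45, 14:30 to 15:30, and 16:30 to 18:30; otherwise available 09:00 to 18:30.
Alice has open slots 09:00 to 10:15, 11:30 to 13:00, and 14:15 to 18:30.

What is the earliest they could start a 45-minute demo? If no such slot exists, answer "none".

15:45

Diego free within 09:00–18:30: 09:45–10:30, 13:45–14:30, 15:30–16:30.
Jamal ∩ Diego: 10:00–10:30, 14:15–14:30, 15:45–16:30.
Jamal ∩ Diego ∩ Alice: 10:00–10:15, 14:15–14:30, 15:45–16:30.
Windows ≥ 45 min: 15:45–16:30.
Earliest such window starts at 15:45.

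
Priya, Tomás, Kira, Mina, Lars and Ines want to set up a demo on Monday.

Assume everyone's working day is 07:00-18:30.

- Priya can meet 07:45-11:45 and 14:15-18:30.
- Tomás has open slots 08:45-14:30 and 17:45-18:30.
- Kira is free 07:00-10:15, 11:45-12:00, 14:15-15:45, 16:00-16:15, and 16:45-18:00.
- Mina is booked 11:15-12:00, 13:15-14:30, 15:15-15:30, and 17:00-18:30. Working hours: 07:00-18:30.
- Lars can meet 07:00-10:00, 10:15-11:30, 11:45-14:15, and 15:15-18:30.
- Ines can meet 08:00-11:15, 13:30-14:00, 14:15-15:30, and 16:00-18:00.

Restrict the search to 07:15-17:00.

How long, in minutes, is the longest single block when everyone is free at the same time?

75 minutes

Mina free within 07:00–18:30: 07:00–11:15, 12:00–13:15, 14:30–15:15, 15:30–17:00.
Priya ∩ Tomás: 08:45–11:45, 14:15–14:30, 17:45–18:30.
Priya ∩ Tomás ∩ Kira: 08:45–10:15, 14:15–14:30, 17:45–18:00.
Priya ∩ Tomás ∩ Kira ∩ Mina: 08:45–10:15.
Priya ∩ Tomás ∩ Kira ∩ Mina ∩ Lars: 08:45–10:00.
Priya ∩ Tomás ∩ Kira ∩ Mina ∩ Lars ∩ Ines: 08:45–10:00.
Restricted to 07:15–17:00: 08:45–10:00.
Single common window of 75 minutes.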